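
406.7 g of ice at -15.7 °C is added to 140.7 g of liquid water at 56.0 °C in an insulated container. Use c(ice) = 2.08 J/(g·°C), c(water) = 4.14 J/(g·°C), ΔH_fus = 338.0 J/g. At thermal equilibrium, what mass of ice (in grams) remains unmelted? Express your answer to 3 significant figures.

Heat to warm all ice to 0 °C: 406.7×2.08×15.7 = 13281 J
Heat released by water cooling to 0 °C: 140.7×4.14×56.0 = 32620 J
32620 J < 13281 + 406.7×338.0 = 150745.6 J, so not all ice melts; final T = 0 °C.
Heat left for melting: 32620 − 13281 = 19339 J
Mass melted = 19339 / 338.0 = 57.22 g
Ice remaining = 406.7 − 57.22 = 349.48 g

m_ice remaining = 349 g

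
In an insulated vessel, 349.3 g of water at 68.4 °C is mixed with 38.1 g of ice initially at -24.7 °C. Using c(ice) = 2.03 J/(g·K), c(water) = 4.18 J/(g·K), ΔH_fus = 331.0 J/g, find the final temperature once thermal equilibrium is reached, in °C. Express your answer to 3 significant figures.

T_f = 52.7 °C

Heat to bring ice to 0 °C and melt it: q₁ = 38.1×2.03×24.7 + 38.1×331.0 = 14521 J
Heat the water can supply cooling to 0 °C: 349.3×4.18×68.4 = 99869.1 J > q₁, so all ice melts.
Energy balance: 349.3×4.18×(68.4 − T) = 14521 + 38.1×4.18×(T − 0)
1460.074(68.4 − T) = 14521 + 159.258 T
99869.1 − 14521 = 1619.332 T
T = 85348.1 / 1619.332 = 52.71 °C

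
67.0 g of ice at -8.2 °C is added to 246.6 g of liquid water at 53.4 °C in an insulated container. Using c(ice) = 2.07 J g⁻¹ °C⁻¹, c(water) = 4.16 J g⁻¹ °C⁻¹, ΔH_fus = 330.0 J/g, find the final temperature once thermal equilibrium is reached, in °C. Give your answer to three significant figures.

Heat to bring ice to 0 °C and melt it: q₁ = 67.0×2.07×8.2 + 67.0×330.0 = 23247 J
Heat the water can supply cooling to 0 °C: 246.6×4.16×53.4 = 54780.7 J > q₁, so all ice melts.
Energy balance: 246.6×4.16×(53.4 − T) = 23247 + 67.0×4.16×(T − 0)
1025.856(53.4 − T) = 23247 + 278.72 T
54780.7 − 23247 = 1304.576 T
T = 31533.7 / 1304.576 = 24.17 °C

T_f = 24.2 °C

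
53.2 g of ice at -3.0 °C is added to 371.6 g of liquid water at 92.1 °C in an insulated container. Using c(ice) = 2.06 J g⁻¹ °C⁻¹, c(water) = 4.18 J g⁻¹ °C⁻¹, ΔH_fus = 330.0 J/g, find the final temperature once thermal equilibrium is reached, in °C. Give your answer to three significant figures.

T_f = 70.5 °C

Heat to bring ice to 0 °C and melt it: q₁ = 53.2×2.06×3.0 + 53.2×330.0 = 17885 J
Heat the water can supply cooling to 0 °C: 371.6×4.18×92.1 = 143058 J > q₁, so all ice melts.
Energy balance: 371.6×4.18×(92.1 − T) = 17885 + 53.2×4.18×(T − 0)
1553.288(92.1 − T) = 17885 + 222.376 T
143058 − 17885 = 1775.664 T
T = 125173 / 1775.664 = 70.49 °C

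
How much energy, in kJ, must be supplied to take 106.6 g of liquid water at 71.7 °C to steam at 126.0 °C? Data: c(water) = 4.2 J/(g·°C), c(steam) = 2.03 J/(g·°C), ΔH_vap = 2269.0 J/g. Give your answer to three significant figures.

q1 (heat water 71.7→100.0 °C): 106.6 × 4.2 × 28.3 = 12670 J
q2 (vaporize at 100 °C): 106.6 × 2269.0 = 241875 J
q3 (heat steam 100.0→126.0 °C): 106.6 × 2.03 × 26.0 = 5626 J
Total: 12670 + 241875 + 5626 = 260171 J = 260 kJ

q = 260 kJ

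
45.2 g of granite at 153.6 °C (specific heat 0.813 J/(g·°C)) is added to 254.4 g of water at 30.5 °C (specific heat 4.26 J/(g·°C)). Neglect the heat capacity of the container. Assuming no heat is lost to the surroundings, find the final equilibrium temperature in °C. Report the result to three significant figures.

Heat lost by granite = heat gained by water.
(45.2)(0.813)(153.6 − T) = (254.4)(4.26)(T − 30.5)
36.7476 (153.6 − T) = 1083.744 (T − 30.5)
5644.4 − 36.7476 T = 1083.744 T − 33054
38698.4 = 1120.4916 T
T = 34.54 °C

T_f = 34.5 °C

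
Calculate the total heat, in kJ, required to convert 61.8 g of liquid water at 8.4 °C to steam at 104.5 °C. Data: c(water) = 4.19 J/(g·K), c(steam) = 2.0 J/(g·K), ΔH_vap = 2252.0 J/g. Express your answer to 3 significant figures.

q = 163 kJ

q1 (heat water 8.4→100.0 °C): 61.8 × 4.19 × 91.6 = 23719 J
q2 (vaporize at 100 °C): 61.8 × 2252.0 = 139174 J
q3 (heat steam 100.0→104.5 °C): 61.8 × 2.0 × 4.5 = 556 J
Total: 23719 + 139174 + 556 = 163449 J = 163 kJ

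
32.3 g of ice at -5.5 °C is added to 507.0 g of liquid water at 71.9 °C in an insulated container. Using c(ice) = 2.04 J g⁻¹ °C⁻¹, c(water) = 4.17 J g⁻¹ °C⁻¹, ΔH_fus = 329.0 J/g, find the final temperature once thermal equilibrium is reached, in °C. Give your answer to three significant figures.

T_f = 62.7 °C

Heat to bring ice to 0 °C and melt it: q₁ = 32.3×2.04×5.5 + 32.3×329.0 = 10989 J
Heat the water can supply cooling to 0 °C: 507.0×4.17×71.9 = 152010 J > q₁, so all ice melts.
Energy balance: 507.0×4.17×(71.9 − T) = 10989 + 32.3×4.17×(T − 0)
2114.19(71.9 − T) = 10989 + 134.691 T
152010 − 10989 = 2248.881 T
T = 141021 / 2248.881 = 62.71 °C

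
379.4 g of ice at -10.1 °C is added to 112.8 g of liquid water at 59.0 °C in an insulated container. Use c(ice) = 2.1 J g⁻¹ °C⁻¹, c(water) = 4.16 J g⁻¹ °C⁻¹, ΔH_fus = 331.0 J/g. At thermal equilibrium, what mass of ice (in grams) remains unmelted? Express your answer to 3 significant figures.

Heat to warm all ice to 0 °C: 379.4×2.1×10.1 = 8047.1 J
Heat released by water cooling to 0 °C: 112.8×4.16×59.0 = 27686 J
27686 J < 8047.1 + 379.4×331.0 = 133628.5 J, so not all ice melts; final T = 0 °C.
Heat left for melting: 27686 − 8047.1 = 19638.9 J
Mass melted = 19638.9 / 331.0 = 59.33 g
Ice remaining = 379.4 − 59.33 = 320.07 g

m_ice remaining = 320 g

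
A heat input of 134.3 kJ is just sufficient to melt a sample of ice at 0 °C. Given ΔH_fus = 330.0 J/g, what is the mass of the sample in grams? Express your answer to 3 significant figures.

m = 407 g

m = q / ΔH_fus = 134300 J / 330.0 J/g = 407 g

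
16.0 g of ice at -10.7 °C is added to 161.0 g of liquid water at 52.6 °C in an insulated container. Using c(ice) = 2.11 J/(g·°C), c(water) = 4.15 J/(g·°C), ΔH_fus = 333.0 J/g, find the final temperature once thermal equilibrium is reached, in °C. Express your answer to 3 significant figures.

Heat to bring ice to 0 °C and melt it: q₁ = 16.0×2.11×10.7 + 16.0×333.0 = 5689.2 J
Heat the water can supply cooling to 0 °C: 161.0×4.15×52.6 = 35144.7 J > q₁, so all ice melts.
Energy balance: 161.0×4.15×(52.6 − T) = 5689.2 + 16.0×4.15×(T − 0)
668.15(52.6 − T) = 5689.2 + 66.4 T
35144.7 − 5689.2 = 734.55 T
T = 29455.5 / 734.55 = 40.10 °C

T_f = 40.1 °C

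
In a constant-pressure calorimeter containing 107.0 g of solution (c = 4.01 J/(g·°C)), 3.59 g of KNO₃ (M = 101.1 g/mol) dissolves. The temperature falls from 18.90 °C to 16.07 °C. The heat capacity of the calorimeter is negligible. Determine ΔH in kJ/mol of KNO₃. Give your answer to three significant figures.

|ΔT| = |16.07 − 18.90| = 2.83 °C
|q_surr| = (107.0 × 4.01) × 2.83 = 429.07 × 2.83 = 1214 J
n(KNO₃) = 3.59 / 101.1 = 0.03551 mol
Temperature fell, so q_rxn = +|q_surr| = 1.214 kJ
ΔH = q_rxn / n = 34.19 kJ/mol

ΔH = 34.2 kJ/mol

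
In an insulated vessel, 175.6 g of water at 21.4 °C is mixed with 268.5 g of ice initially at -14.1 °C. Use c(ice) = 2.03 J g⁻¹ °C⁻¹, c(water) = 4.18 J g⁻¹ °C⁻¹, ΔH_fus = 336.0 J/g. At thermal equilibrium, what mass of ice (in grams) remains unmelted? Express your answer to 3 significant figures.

m_ice remaining = 245 g

Heat to warm all ice to 0 °C: 268.5×2.03×14.1 = 7685.3 J
Heat released by water cooling to 0 °C: 175.6×4.18×21.4 = 15708 J
15708 J < 7685.3 + 268.5×336.0 = 97901.3 J, so not all ice melts; final T = 0 °C.
Heat left for melting: 15708 − 7685.3 = 8022.7 J
Mass melted = 8022.7 / 336.0 = 23.88 g
Ice remaining = 268.5 − 23.88 = 244.62 g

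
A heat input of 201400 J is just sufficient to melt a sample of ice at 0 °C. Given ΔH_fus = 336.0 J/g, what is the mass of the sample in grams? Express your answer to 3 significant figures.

m = 599 g

m = q / ΔH_fus = 201400 J / 336.0 J/g = 599 g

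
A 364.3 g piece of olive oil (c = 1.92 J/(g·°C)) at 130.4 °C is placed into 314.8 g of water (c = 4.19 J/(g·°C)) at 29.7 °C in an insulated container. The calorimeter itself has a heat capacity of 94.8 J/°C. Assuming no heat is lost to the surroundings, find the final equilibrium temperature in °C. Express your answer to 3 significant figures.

T_f = 63.0 °C

Heat lost by olive oil = heat gained by water + calorimeter.
(364.3)(1.92)(130.4 − T) = [(314.8)(4.19) + 94.8](T − 29.7)
699.456 (130.4 − T) = 1413.812 (T − 29.7)
91209 − 699.456 T = 1413.812 T − 41990
133199 = 2113.268 T
T = 63.03 °C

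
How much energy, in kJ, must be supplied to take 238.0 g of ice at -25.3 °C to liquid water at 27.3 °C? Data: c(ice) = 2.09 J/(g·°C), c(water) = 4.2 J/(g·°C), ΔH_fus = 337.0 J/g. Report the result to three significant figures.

q = 120 kJ

q1 (heat ice -25.3→0.0 °C): 238.0 × 2.09 × 25.3 = 12585 J
q2 (melt at 0 °C): 238.0 × 337.0 = 80206 J
q3 (heat water 0.0→27.3 °C): 238.0 × 4.2 × 27.3 = 27289 J
Total: 12585 + 80206 + 27289 = 120080 J = 120 kJ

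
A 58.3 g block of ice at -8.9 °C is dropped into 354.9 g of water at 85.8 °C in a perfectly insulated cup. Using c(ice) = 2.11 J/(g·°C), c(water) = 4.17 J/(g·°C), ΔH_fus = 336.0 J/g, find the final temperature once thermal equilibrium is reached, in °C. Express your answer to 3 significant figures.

Heat to bring ice to 0 °C and melt it: q₁ = 58.3×2.11×8.9 + 58.3×336.0 = 20684 J
Heat the water can supply cooling to 0 °C: 354.9×4.17×85.8 = 126978 J > q₁, so all ice melts.
Energy balance: 354.9×4.17×(85.8 − T) = 20684 + 58.3×4.17×(T − 0)
1479.933(85.8 − T) = 20684 + 243.111 T
126978 − 20684 = 1723.044 T
T = 106294 / 1723.044 = 61.69 °C

T_f = 61.7 °C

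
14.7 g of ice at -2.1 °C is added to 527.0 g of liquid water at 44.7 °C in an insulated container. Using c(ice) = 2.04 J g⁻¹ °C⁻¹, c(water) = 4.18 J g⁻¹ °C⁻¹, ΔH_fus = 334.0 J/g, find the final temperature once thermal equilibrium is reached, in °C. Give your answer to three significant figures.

T_f = 41.3 °C

Heat to bring ice to 0 °C and melt it: q₁ = 14.7×2.04×2.1 + 14.7×334.0 = 4972.8 J
Heat the water can supply cooling to 0 °C: 527.0×4.18×44.7 = 98467.8 J > q₁, so all ice melts.
Energy balance: 527.0×4.18×(44.7 − T) = 4972.8 + 14.7×4.18×(T − 0)
2202.86(44.7 − T) = 4972.8 + 61.446 T
98467.8 − 4972.8 = 2264.306 T
T = 93495.0 / 2264.306 = 41.29 °C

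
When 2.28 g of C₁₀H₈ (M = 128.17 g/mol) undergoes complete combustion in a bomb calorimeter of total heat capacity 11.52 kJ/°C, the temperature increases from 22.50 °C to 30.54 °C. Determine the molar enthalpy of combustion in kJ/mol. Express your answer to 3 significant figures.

ΔT = 30.54 − 22.50 = 8.04 °C
q_cal = C_cal × ΔT = 11.52 × 8.04 = 92.6208 kJ
n = 2.28 / 128.17 = 0.01779 mol
q_rxn = −q_cal = -92.6208 kJ
ΔH = -92.6208 / 0.01779 = -5206 kJ/mol

ΔH = -5210 kJ/mol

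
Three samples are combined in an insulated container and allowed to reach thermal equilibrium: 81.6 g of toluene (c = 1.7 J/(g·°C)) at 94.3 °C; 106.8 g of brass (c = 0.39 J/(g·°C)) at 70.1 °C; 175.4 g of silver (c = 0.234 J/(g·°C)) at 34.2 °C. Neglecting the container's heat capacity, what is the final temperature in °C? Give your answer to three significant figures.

Σ mᵢcᵢ(T − Tᵢ) = 0  ⇒  T = Σ mᵢcᵢTᵢ / Σ mᵢcᵢ
Σ mᵢcᵢ = 81.6×1.7 + 106.8×0.39 + 175.4×0.234 = 221.4156
Σ mᵢcᵢTᵢ = 138.72×94.3 + 41.652×70.1 + 41.0436×34.2 = 17405
T = 17405 / 221.4156 = 78.61 °C

T_f = 78.6 °C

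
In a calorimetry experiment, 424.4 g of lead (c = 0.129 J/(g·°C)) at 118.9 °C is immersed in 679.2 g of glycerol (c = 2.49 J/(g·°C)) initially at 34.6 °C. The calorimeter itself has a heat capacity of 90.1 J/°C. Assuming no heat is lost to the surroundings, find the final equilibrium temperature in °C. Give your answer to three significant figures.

T_f = 37.1 °C

Heat lost by lead = heat gained by glycerol + calorimeter.
(424.4)(0.129)(118.9 − T) = [(679.2)(2.49) + 90.1](T − 34.6)
54.7476 (118.9 − T) = 1781.308 (T − 34.6)
6509.5 − 54.7476 T = 1781.308 T − 61633
68142.5 = 1836.0556 T
T = 37.11 °C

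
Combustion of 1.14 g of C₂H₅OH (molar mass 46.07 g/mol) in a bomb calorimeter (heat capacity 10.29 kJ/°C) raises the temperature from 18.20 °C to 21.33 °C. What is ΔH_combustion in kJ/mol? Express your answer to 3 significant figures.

ΔH = -1300 kJ/mol

ΔT = 21.33 − 18.20 = 3.13 °C
q_cal = C_cal × ΔT = 10.29 × 3.13 = 32.2077 kJ
n = 1.14 / 46.07 = 0.02474 mol
q_rxn = −q_cal = -32.2077 kJ
ΔH = -32.2077 / 0.02474 = -1302 kJ/mol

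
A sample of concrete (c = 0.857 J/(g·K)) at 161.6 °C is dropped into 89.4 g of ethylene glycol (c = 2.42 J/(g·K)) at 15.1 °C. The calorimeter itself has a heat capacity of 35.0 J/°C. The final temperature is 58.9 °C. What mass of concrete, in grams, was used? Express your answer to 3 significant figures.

q_gained = (89.4 × 2.42 + 35.0) × (58.9 − 15.1) = 11010 J
q_lost = m × 0.857 × (161.6 − 58.9) = 88.0139 m
m = 11010 / 88.0139 = 125 g

m = 125 g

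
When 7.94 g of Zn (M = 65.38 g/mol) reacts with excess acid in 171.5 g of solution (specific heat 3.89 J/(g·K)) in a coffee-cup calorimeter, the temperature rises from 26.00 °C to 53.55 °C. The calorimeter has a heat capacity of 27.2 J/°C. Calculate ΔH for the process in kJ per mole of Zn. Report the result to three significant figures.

ΔH = -158 kJ/mol

|ΔT| = |53.55 − 26.00| = 27.55 °C
|q_surr| = (171.5 × 3.89 + 27.2) × 27.55 = 694.335 × 27.55 = 19130 J
n(Zn) = 7.94 / 65.38 = 0.1214 mol
Temperature rose, so q_rxn = −|q_surr| = -19.13 kJ
ΔH = q_rxn / n = -157.6 kJ/mol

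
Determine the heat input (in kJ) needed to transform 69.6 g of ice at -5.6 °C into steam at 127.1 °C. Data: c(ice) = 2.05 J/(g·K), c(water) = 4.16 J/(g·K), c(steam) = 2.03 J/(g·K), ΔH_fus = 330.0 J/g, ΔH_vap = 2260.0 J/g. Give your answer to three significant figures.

q = 214 kJ

q1 (heat ice -5.6→0.0 °C): 69.6 × 2.05 × 5.6 = 799 J
q2 (melt at 0 °C): 69.6 × 330.0 = 22968 J
q3 (heat water 0.0→100.0 °C): 69.6 × 4.16 × 100.0 = 28954 J
q4 (vaporize at 100 °C): 69.6 × 2260.0 = 157296 J
q5 (heat steam 100.0→127.1 °C): 69.6 × 2.03 × 27.1 = 3829 J
Total: 799 + 22968 + 28954 + 157296 + 3829 = 213846 J = 214 kJ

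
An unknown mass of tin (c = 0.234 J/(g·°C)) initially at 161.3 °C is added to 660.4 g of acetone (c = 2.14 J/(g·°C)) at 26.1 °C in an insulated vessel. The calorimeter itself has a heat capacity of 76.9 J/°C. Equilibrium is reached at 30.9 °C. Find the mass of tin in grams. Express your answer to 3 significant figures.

m = 234 g

q_gained = (660.4 × 2.14 + 76.9) × (30.9 − 26.1) = 7153 J
q_lost = m × 0.234 × (161.3 − 30.9) = 30.5136 m
m = 7153 / 30.5136 = 234 g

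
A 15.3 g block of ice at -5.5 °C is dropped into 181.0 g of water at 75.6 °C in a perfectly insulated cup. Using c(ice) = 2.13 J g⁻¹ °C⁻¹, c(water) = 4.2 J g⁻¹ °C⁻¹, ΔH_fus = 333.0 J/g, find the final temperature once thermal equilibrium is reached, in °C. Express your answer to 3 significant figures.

Heat to bring ice to 0 °C and melt it: q₁ = 15.3×2.13×5.5 + 15.3×333.0 = 5274.1 J
Heat the water can supply cooling to 0 °C: 181.0×4.2×75.6 = 57471.1 J > q₁, so all ice melts.
Energy balance: 181.0×4.2×(75.6 − T) = 5274.1 + 15.3×4.2×(T − 0)
760.2(75.6 − T) = 5274.1 + 64.26 T
57471.1 − 5274.1 = 824.46 T
T = 52197.0 / 824.46 = 63.31 °C

T_f = 63.3 °C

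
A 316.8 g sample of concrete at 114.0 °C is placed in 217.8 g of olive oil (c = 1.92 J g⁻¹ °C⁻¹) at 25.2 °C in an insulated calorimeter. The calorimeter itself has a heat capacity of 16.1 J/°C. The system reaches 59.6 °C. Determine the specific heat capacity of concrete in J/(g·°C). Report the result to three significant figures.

q_gained = (217.8 × 1.92 + 16.1) × (59.6 − 25.2) = 14940 J
q_lost = 316.8 × c × (114.0 − 59.6) = 17233.92 c
Set equal: c = 14940 / 17233.92 = 0.867 J/(g·°C)

c = 0.867 J/(g·°C)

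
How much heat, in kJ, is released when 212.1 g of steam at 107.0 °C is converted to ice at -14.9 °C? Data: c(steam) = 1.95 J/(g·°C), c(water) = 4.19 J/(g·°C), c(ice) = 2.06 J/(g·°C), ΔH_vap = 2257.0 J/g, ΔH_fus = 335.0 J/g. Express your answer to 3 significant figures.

q = 648 kJ

q1 (cool steam 107.0→100 °C): 212.1 × 1.95 × 7.0 = 2895 J
q2 (condense at 100 °C): 212.1 × 2257.0 = 478710 J
q3 (cool water 100→0 °C): 212.1 × 4.19 × 100.0 = 88870 J
q4 (freeze at 0 °C): 212.1 × 335.0 = 71054 J
q5 (cool ice 0→-14.9 °C): 212.1 × 2.06 × 14.9 = 6510 J
Total: 2895 + 478710 + 88870 + 71054 + 6510 = 648039 J = 648 kJ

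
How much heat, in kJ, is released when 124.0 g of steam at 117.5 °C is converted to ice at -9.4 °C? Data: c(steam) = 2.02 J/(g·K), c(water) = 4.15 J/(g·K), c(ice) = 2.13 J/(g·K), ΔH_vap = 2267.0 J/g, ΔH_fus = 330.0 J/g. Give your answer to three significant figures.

q = 380 kJ

q1 (cool steam 117.5→100 °C): 124.0 × 2.02 × 17.5 = 4383 J
q2 (condense at 100 °C): 124.0 × 2267.0 = 281108 J
q3 (cool water 100→0 °C): 124.0 × 4.15 × 100.0 = 51460 J
q4 (freeze at 0 °C): 124.0 × 330.0 = 40920 J
q5 (cool ice 0→-9.4 °C): 124.0 × 2.13 × 9.4 = 2483 J
Total: 4383 + 281108 + 51460 + 40920 + 2483 = 380354 J = 380 kJ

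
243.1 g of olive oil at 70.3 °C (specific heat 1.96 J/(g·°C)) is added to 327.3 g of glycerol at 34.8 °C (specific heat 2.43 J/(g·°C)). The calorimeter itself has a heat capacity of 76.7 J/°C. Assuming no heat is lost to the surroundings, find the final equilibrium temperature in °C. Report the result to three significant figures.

T_f = 47.3 °C

Heat lost by olive oil = heat gained by glycerol + calorimeter.
(243.1)(1.96)(70.3 − T) = [(327.3)(2.43) + 76.7](T − 34.8)
476.476 (70.3 − T) = 872.039 (T − 34.8)
33496 − 476.476 T = 872.039 T − 30347
63843 = 1348.515 T
T = 47.34 °C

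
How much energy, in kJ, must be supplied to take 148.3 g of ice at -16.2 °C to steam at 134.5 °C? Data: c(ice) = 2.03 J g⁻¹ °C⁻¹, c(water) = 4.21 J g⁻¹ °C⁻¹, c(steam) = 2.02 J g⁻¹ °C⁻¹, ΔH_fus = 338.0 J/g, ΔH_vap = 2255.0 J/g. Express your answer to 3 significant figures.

q = 462 kJ

q1 (heat ice -16.2→0.0 °C): 148.3 × 2.03 × 16.2 = 4877 J
q2 (melt at 0 °C): 148.3 × 338.0 = 50125 J
q3 (heat water 0.0→100.0 °C): 148.3 × 4.21 × 100.0 = 62434 J
q4 (vaporize at 100 °C): 148.3 × 2255.0 = 334417 J
q5 (heat steam 100.0→134.5 °C): 148.3 × 2.02 × 34.5 = 10335 J
Total: 4877 + 50125 + 62434 + 334417 + 10335 = 462188 J = 462 kJ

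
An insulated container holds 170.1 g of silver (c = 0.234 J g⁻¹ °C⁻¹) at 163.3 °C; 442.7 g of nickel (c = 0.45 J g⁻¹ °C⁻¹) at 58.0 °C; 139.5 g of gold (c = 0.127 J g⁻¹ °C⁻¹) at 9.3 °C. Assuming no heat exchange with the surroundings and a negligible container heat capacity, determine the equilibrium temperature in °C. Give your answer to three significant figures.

Σ mᵢcᵢ(T − Tᵢ) = 0  ⇒  T = Σ mᵢcᵢTᵢ / Σ mᵢcᵢ
Σ mᵢcᵢ = 170.1×0.234 + 442.7×0.45 + 139.5×0.127 = 256.7349
Σ mᵢcᵢTᵢ = 39.8034×163.3 + 199.215×58.0 + 17.7165×9.3 = 18219
T = 18219 / 256.7349 = 70.96 °C

T_f = 71.0 °C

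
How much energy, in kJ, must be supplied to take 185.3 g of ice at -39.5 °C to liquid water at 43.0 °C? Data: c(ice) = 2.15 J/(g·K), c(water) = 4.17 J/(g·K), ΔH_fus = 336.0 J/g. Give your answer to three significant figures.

q1 (heat ice -39.5→0.0 °C): 185.3 × 2.15 × 39.5 = 15737 J
q2 (melt at 0 °C): 185.3 × 336.0 = 62261 J
q3 (heat water 0.0→43.0 °C): 185.3 × 4.17 × 43.0 = 33226 J
Total: 15737 + 62261 + 33226 = 111224 J = 111 kJ

q = 111 kJ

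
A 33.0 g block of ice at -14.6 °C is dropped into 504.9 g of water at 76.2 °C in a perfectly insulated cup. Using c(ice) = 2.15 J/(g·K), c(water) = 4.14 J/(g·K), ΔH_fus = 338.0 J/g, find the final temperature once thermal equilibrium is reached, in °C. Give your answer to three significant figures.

Heat to bring ice to 0 °C and melt it: q₁ = 33.0×2.15×14.6 + 33.0×338.0 = 12190 J
Heat the water can supply cooling to 0 °C: 504.9×4.14×76.2 = 159280 J > q₁, so all ice melts.
Energy balance: 504.9×4.14×(76.2 − T) = 12190 + 33.0×4.14×(T − 0)
2090.286(76.2 − T) = 12190 + 136.62 T
159280 − 12190 = 2226.906 T
T = 147090 / 2226.906 = 66.05 °C

T_f = 66.1 °C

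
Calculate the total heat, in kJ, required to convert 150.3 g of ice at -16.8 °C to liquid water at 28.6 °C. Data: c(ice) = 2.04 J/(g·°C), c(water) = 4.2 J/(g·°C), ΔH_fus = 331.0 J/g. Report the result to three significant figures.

q = 73.0 kJ

q1 (heat ice -16.8→0.0 °C): 150.3 × 2.04 × 16.8 = 5151 J
q2 (melt at 0 °C): 150.3 × 331.0 = 49749 J
q3 (heat water 0.0→28.6 °C): 150.3 × 4.2 × 28.6 = 18054 J
Total: 5151 + 49749 + 18054 = 72954 J = 73.0 kJ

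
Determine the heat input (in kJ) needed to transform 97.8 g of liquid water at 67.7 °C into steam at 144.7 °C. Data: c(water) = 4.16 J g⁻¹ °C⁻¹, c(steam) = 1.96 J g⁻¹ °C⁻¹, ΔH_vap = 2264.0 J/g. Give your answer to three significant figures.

q = 243 kJ

q1 (heat water 67.7→100.0 °C): 97.8 × 4.16 × 32.3 = 13141 J
q2 (vaporize at 100 °C): 97.8 × 2264.0 = 221419 J
q3 (heat steam 100.0→144.7 °C): 97.8 × 1.96 × 44.7 = 8568 J
Total: 13141 + 221419 + 8568 = 243128 J = 243 kJ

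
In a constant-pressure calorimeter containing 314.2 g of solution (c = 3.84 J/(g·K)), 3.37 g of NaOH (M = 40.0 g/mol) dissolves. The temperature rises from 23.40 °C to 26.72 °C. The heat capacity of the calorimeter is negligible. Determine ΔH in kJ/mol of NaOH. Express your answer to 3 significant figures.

|ΔT| = |26.72 − 23.40| = 3.32 °C
|q_surr| = (314.2 × 3.84) × 3.32 = 1206.528 × 3.32 = 4006 J
n(NaOH) = 3.37 / 40.0 = 0.08425 mol
Temperature rose, so q_rxn = −|q_surr| = -4.006 kJ
ΔH = q_rxn / n = -47.549 kJ/mol

ΔH = -47.5 kJ/mol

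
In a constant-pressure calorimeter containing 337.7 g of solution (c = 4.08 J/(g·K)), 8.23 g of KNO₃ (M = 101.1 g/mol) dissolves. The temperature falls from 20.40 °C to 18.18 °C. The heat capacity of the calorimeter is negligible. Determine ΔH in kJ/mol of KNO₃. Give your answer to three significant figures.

|ΔT| = |18.18 − 20.40| = 2.22 °C
|q_surr| = (337.7 × 4.08) × 2.22 = 1377.816 × 2.22 = 3059 J
n(KNO₃) = 8.23 / 101.1 = 0.08140 mol
Temperature fell, so q_rxn = +|q_surr| = 3.059 kJ
ΔH = q_rxn / n = 37.58 kJ/mol

ΔH = 37.6 kJ/mol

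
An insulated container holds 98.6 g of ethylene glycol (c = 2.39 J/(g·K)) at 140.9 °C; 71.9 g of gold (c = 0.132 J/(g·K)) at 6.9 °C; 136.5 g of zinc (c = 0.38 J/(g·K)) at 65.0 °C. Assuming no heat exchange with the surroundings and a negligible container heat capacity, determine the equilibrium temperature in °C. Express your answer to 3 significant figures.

Σ mᵢcᵢ(T − Tᵢ) = 0  ⇒  T = Σ mᵢcᵢTᵢ / Σ mᵢcᵢ
Σ mᵢcᵢ = 98.6×2.39 + 71.9×0.132 + 136.5×0.38 = 297.0148
Σ mᵢcᵢTᵢ = 235.654×140.9 + 9.4908×6.9 + 51.87×65.0 = 36641
T = 36641 / 297.0148 = 123.4 °C

T_f = 123 °C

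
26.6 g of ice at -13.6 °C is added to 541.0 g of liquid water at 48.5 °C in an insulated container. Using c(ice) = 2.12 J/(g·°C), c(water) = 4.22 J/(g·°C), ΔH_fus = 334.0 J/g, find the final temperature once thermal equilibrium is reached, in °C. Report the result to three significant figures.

Heat to bring ice to 0 °C and melt it: q₁ = 26.6×2.12×13.6 + 26.6×334.0 = 9651.3 J
Heat the water can supply cooling to 0 °C: 541.0×4.22×48.5 = 110726 J > q₁, so all ice melts.
Energy balance: 541.0×4.22×(48.5 − T) = 9651.3 + 26.6×4.22×(T − 0)
2283.02(48.5 − T) = 9651.3 + 112.252 T
110726 − 9651.3 = 2395.272 T
T = 101074.7 / 2395.272 = 42.20 °C

T_f = 42.2 °C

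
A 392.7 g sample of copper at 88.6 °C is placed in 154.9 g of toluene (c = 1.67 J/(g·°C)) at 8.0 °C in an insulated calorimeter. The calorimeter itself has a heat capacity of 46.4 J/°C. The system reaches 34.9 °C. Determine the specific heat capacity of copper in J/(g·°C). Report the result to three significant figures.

c = 0.389 J/(g·°C)

q_gained = (154.9 × 1.67 + 46.4) × (34.9 − 8.0) = 8207 J
q_lost = 392.7 × c × (88.6 − 34.9) = 21087.99 c
Set equal: c = 8207 / 21087.99 = 0.389 J/(g·°C)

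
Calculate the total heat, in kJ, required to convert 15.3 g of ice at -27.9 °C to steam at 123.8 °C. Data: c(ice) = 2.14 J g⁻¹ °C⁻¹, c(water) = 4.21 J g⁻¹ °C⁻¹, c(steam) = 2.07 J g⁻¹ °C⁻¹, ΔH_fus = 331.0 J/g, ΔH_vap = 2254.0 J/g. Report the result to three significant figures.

q = 47.7 kJ

q1 (heat ice -27.9→0.0 °C): 15.3 × 2.14 × 27.9 = 914 J
q2 (melt at 0 °C): 15.3 × 331.0 = 5064 J
q3 (heat water 0.0→100.0 °C): 15.3 × 4.21 × 100.0 = 6441 J
q4 (vaporize at 100 °C): 15.3 × 2254.0 = 34486 J
q5 (heat steam 100.0→123.8 °C): 15.3 × 2.07 × 23.8 = 754 J
Total: 914 + 5064 + 6441 + 34486 + 754 = 47659 J = 47.7 kJ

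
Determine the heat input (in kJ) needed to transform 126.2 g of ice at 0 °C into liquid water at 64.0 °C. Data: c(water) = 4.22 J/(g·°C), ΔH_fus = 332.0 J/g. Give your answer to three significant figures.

q1 (melt at 0 °C): 126.2 × 332.0 = 41898 J
q2 (heat water 0.0→64.0 °C): 126.2 × 4.22 × 64.0 = 34084 J
Total: 41898 + 34084 = 75982 J = 76.0 kJ

q = 76.0 kJ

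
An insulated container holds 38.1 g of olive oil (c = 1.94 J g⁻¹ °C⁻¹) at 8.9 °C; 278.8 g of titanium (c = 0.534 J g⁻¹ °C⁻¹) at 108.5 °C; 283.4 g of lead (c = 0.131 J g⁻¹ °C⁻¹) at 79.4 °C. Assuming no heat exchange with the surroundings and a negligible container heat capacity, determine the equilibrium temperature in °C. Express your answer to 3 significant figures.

T_f = 76.0 °C

Σ mᵢcᵢ(T − Tᵢ) = 0  ⇒  T = Σ mᵢcᵢTᵢ / Σ mᵢcᵢ
Σ mᵢcᵢ = 38.1×1.94 + 278.8×0.534 + 283.4×0.131 = 259.9186
Σ mᵢcᵢTᵢ = 73.914×8.9 + 148.8792×108.5 + 37.1254×79.4 = 19759
T = 19759 / 259.9186 = 76.02 °C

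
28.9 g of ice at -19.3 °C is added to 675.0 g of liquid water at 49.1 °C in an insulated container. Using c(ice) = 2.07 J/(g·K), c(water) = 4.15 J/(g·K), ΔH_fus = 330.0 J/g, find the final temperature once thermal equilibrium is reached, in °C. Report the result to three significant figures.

Heat to bring ice to 0 °C and melt it: q₁ = 28.9×2.07×19.3 + 28.9×330.0 = 10692 J
Heat the water can supply cooling to 0 °C: 675.0×4.15×49.1 = 137541 J > q₁, so all ice melts.
Energy balance: 675.0×4.15×(49.1 − T) = 10692 + 28.9×4.15×(T − 0)
2801.25(49.1 − T) = 10692 + 119.935 T
137541 − 10692 = 2921.185 T
T = 126849 / 2921.185 = 43.42 °C

T_f = 43.4 °C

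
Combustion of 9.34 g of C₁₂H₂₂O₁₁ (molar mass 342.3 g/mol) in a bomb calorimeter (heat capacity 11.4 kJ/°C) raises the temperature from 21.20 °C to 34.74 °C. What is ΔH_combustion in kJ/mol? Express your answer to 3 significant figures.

ΔT = 34.74 − 21.20 = 13.54 °C
q_cal = C_cal × ΔT = 11.4 × 13.54 = 154.356 kJ
n = 9.34 / 342.3 = 0.02729 mol
q_rxn = −q_cal = -154.356 kJ
ΔH = -154.356 / 0.02729 = -5656 kJ/mol

ΔH = -5660 kJ/mol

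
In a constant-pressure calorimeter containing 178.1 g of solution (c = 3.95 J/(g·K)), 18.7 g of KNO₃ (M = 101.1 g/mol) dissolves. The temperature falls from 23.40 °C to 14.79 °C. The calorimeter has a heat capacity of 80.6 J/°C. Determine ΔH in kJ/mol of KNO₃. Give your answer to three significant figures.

|ΔT| = |14.79 − 23.40| = 8.61 °C
|q_surr| = (178.1 × 3.95 + 80.6) × 8.61 = 784.095 × 8.61 = 6751 J
n(KNO₃) = 18.7 / 101.1 = 0.1850 mol
Temperature fell, so q_rxn = +|q_surr| = 6.751 kJ
ΔH = q_rxn / n = 36.49 kJ/mol

ΔH = 36.5 kJ/mol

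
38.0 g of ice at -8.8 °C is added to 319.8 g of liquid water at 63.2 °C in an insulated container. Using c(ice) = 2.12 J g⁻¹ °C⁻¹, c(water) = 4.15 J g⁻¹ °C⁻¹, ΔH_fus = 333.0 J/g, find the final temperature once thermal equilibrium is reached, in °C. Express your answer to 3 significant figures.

Heat to bring ice to 0 °C and melt it: q₁ = 38.0×2.12×8.8 + 38.0×333.0 = 13363 J
Heat the water can supply cooling to 0 °C: 319.8×4.15×63.2 = 83877.1 J > q₁, so all ice melts.
Energy balance: 319.8×4.15×(63.2 − T) = 13363 + 38.0×4.15×(T − 0)
1327.17(63.2 − T) = 13363 + 157.7 T
83877.1 − 13363 = 1484.87 T
T = 70514.1 / 1484.87 = 47.49 °C

T_f = 47.5 °C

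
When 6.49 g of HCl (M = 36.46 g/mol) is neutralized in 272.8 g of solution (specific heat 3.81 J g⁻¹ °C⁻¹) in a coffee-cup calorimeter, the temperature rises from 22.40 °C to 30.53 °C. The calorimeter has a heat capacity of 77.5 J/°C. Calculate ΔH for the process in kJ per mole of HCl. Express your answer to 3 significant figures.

ΔH = -51.0 kJ/mol

|ΔT| = |30.53 − 22.40| = 8.13 °C
|q_surr| = (272.8 × 3.81 + 77.5) × 8.13 = 1116.868 × 8.13 = 9080 J
n(HCl) = 6.49 / 36.46 = 0.1780 mol
Temperature rose, so q_rxn = −|q_surr| = -9.080 kJ
ΔH = q_rxn / n = -51.01 kJ/mol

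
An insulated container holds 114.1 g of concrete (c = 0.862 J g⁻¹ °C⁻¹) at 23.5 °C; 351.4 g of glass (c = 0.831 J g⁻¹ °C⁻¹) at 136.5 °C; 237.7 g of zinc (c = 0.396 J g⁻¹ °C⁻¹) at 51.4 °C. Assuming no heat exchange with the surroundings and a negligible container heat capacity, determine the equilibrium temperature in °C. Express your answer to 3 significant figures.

Σ mᵢcᵢ(T − Tᵢ) = 0  ⇒  T = Σ mᵢcᵢTᵢ / Σ mᵢcᵢ
Σ mᵢcᵢ = 114.1×0.862 + 351.4×0.831 + 237.7×0.396 = 484.4968
Σ mᵢcᵢTᵢ = 98.3542×23.5 + 292.0134×136.5 + 94.1292×51.4 = 47009
T = 47009 / 484.4968 = 97.03 °C

T_f = 97.0 °C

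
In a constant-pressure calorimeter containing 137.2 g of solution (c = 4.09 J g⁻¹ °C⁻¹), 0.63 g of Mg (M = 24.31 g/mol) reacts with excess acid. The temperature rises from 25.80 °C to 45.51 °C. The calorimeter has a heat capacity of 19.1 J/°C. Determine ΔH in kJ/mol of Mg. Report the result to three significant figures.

|ΔT| = |45.51 − 25.80| = 19.71 °C
|q_surr| = (137.2 × 4.09 + 19.1) × 19.71 = 580.248 × 19.71 = 11440 J
n(Mg) = 0.63 / 24.31 = 0.02592 mol
Temperature rose, so q_rxn = −|q_surr| = -11.44 kJ
ΔH = q_rxn / n = -441.4 kJ/mol

ΔH = -441 kJ/mol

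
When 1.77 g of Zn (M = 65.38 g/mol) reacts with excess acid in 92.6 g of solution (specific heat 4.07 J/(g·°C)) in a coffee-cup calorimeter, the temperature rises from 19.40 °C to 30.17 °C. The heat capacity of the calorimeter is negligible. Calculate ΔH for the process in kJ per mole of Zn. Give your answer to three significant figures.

|ΔT| = |30.17 − 19.40| = 10.77 °C
|q_surr| = (92.6 × 4.07) × 10.77 = 376.882 × 10.77 = 4059 J
n(Zn) = 1.77 / 65.38 = 0.02707 mol
Temperature rose, so q_rxn = −|q_surr| = -4.059 kJ
ΔH = q_rxn / n = -149.9 kJ/mol

ΔH = -150 kJ/mol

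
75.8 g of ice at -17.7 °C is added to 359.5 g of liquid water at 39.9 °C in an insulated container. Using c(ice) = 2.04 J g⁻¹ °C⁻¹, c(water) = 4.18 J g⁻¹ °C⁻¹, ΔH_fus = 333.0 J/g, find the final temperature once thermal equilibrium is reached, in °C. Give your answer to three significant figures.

Heat to bring ice to 0 °C and melt it: q₁ = 75.8×2.04×17.7 + 75.8×333.0 = 27978 J
Heat the water can supply cooling to 0 °C: 359.5×4.18×39.9 = 59958.1 J > q₁, so all ice melts.
Energy balance: 359.5×4.18×(39.9 − T) = 27978 + 75.8×4.18×(T − 0)
1502.71(39.9 − T) = 27978 + 316.844 T
59958.1 − 27978 = 1819.554 T
T = 31980.1 / 1819.554 = 17.58 °C

T_f = 17.6 °C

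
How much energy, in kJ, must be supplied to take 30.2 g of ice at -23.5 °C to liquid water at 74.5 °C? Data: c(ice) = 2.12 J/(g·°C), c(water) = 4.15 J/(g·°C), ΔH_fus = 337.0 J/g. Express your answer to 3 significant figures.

q = 21.0 kJ

q1 (heat ice -23.5→0.0 °C): 30.2 × 2.12 × 23.5 = 1505 J
q2 (melt at 0 °C): 30.2 × 337.0 = 10177 J
q3 (heat water 0.0→74.5 °C): 30.2 × 4.15 × 74.5 = 9337 J
Total: 1505 + 10177 + 9337 = 21019 J = 21.0 kJ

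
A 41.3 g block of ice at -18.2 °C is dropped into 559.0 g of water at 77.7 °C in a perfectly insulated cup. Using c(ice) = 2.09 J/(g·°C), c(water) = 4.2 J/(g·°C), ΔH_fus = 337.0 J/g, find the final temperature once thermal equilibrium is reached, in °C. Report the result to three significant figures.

T_f = 66.2 °C

Heat to bring ice to 0 °C and melt it: q₁ = 41.3×2.09×18.2 + 41.3×337.0 = 15489 J
Heat the water can supply cooling to 0 °C: 559.0×4.2×77.7 = 182424 J > q₁, so all ice melts.
Energy balance: 559.0×4.2×(77.7 − T) = 15489 + 41.3×4.2×(T − 0)
2347.8(77.7 − T) = 15489 + 173.46 T
182424 − 15489 = 2521.26 T
T = 166935 / 2521.26 = 66.21 °C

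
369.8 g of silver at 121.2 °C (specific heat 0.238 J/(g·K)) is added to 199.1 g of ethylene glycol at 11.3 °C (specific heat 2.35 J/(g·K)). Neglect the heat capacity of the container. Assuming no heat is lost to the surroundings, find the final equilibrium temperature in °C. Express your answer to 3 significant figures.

Heat lost by silver = heat gained by ethylene glycol.
(369.8)(0.238)(121.2 − T) = (199.1)(2.35)(T − 11.3)
88.0124 (121.2 − T) = 467.885 (T − 11.3)
10667 − 88.0124 T = 467.885 T − 5287.1
15954.1 = 555.8974 T
T = 28.70 °C

T_f = 28.7 °C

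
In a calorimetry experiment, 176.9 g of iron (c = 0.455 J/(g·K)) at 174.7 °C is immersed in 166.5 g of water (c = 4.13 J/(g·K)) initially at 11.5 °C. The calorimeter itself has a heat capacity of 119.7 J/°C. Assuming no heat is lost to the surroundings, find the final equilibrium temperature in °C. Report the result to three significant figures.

T_f = 26.3 °C

Heat lost by iron = heat gained by water + calorimeter.
(176.9)(0.455)(174.7 − T) = [(166.5)(4.13) + 119.7](T − 11.5)
80.4895 (174.7 − T) = 807.345 (T − 11.5)
14062 − 80.4895 T = 807.345 T − 9284.5
23346.5 = 887.8345 T
T = 26.30 °C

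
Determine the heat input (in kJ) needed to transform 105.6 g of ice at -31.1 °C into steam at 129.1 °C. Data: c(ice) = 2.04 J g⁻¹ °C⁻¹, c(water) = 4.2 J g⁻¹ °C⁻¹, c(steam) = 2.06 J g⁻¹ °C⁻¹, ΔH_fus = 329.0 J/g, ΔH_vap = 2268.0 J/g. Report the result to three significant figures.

q1 (heat ice -31.1→0.0 °C): 105.6 × 2.04 × 31.1 = 6700 J
q2 (melt at 0 °C): 105.6 × 329.0 = 34742 J
q3 (heat water 0.0→100.0 °C): 105.6 × 4.2 × 100.0 = 44352 J
q4 (vaporize at 100 °C): 105.6 × 2268.0 = 239501 J
q5 (heat steam 100.0→129.1 °C): 105.6 × 2.06 × 29.1 = 6330 J
Total: 6700 + 34742 + 44352 + 239501 + 6330 = 331625 J = 332 kJ

q = 332 kJ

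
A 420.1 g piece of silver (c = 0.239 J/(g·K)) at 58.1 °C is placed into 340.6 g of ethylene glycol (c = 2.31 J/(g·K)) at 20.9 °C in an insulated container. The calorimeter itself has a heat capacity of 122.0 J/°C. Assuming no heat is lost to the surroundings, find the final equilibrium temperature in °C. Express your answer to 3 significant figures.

Heat lost by silver = heat gained by ethylene glycol + calorimeter.
(420.1)(0.239)(58.1 − T) = [(340.6)(2.31) + 122.0](T − 20.9)
100.4039 (58.1 − T) = 908.786 (T − 20.9)
5833.5 − 100.4039 T = 908.786 T − 18994
24827.5 = 1009.1899 T
T = 24.60 °C

T_f = 24.6 °C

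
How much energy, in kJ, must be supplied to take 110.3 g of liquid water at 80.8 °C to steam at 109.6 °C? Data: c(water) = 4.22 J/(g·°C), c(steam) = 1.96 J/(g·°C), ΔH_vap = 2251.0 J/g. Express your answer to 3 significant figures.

q1 (heat water 80.8→100.0 °C): 110.3 × 4.22 × 19.2 = 8937 J
q2 (vaporize at 100 °C): 110.3 × 2251.0 = 248285 J
q3 (heat steam 100.0→109.6 °C): 110.3 × 1.96 × 9.6 = 2075 J
Total: 8937 + 248285 + 2075 = 259297 J = 259 kJ

q = 259 kJ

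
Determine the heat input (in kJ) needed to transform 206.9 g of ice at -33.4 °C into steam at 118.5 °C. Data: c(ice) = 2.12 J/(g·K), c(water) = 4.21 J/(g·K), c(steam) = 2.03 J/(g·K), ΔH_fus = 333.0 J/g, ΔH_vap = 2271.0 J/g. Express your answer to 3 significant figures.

q = 648 kJ

q1 (heat ice -33.4→0.0 °C): 206.9 × 2.12 × 33.4 = 14650 J
q2 (melt at 0 °C): 206.9 × 333.0 = 68898 J
q3 (heat water 0.0→100.0 °C): 206.9 × 4.21 × 100.0 = 87105 J
q4 (vaporize at 100 °C): 206.9 × 2271.0 = 469870 J
q5 (heat steam 100.0→118.5 °C): 206.9 × 2.03 × 18.5 = 7770 J
Total: 14650 + 68898 + 87105 + 469870 + 7770 = 648293 J = 648 kJ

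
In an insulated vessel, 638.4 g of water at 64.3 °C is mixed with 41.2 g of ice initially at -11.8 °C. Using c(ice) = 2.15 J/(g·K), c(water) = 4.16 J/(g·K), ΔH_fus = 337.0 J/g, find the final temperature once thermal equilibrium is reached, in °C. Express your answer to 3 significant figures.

Heat to bring ice to 0 °C and melt it: q₁ = 41.2×2.15×11.8 + 41.2×337.0 = 14930 J
Heat the water can supply cooling to 0 °C: 638.4×4.16×64.3 = 170764 J > q₁, so all ice melts.
Energy balance: 638.4×4.16×(64.3 − T) = 14930 + 41.2×4.16×(T − 0)
2655.744(64.3 − T) = 14930 + 171.392 T
170764 − 14930 = 2827.136 T
T = 155834 / 2827.136 = 55.12 °C

T_f = 55.1 °C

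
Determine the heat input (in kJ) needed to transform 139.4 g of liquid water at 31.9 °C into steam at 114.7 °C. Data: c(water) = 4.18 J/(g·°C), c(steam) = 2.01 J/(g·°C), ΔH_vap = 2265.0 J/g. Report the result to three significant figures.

q1 (heat water 31.9→100.0 °C): 139.4 × 4.18 × 68.1 = 39681 J
q2 (vaporize at 100 °C): 139.4 × 2265.0 = 315741 J
q3 (heat steam 100.0→114.7 °C): 139.4 × 2.01 × 14.7 = 4119 J
Total: 39681 + 315741 + 4119 = 359541 J = 360 kJ

q = 360 kJ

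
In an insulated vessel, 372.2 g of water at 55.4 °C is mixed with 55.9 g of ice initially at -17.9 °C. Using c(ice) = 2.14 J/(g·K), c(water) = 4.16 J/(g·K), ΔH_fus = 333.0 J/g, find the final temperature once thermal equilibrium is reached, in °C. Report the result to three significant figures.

Heat to bring ice to 0 °C and melt it: q₁ = 55.9×2.14×17.9 + 55.9×333.0 = 20756 J
Heat the water can supply cooling to 0 °C: 372.2×4.16×55.4 = 85778.7 J > q₁, so all ice melts.
Energy balance: 372.2×4.16×(55.4 − T) = 20756 + 55.9×4.16×(T − 0)
1548.352(55.4 − T) = 20756 + 232.544 T
85778.7 − 20756 = 1780.896 T
T = 65022.7 / 1780.896 = 36.51 °C

T_f = 36.5 °C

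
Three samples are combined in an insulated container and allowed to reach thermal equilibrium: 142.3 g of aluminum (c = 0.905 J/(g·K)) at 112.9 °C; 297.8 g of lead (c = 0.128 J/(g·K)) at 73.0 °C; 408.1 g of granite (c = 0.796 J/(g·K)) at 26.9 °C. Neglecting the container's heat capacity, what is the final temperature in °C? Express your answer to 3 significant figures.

Σ mᵢcᵢ(T − Tᵢ) = 0  ⇒  T = Σ mᵢcᵢTᵢ / Σ mᵢcᵢ
Σ mᵢcᵢ = 142.3×0.905 + 297.8×0.128 + 408.1×0.796 = 491.7475
Σ mᵢcᵢTᵢ = 128.7815×112.9 + 38.1184×73.0 + 324.8476×26.9 = 26060
T = 26060 / 491.7475 = 52.99 °C

T_f = 53.0 °C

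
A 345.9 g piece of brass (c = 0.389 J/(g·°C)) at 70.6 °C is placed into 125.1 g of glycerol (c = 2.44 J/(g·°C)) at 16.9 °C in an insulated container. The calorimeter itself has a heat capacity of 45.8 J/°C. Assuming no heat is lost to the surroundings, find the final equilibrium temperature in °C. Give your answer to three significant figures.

Heat lost by brass = heat gained by glycerol + calorimeter.
(345.9)(0.389)(70.6 − T) = [(125.1)(2.44) + 45.8](T − 16.9)
134.5551 (70.6 − T) = 351.044 (T − 16.9)
9499.6 − 134.5551 T = 351.044 T − 5932.6
15432.2 = 485.5991 T
T = 31.78 °C

T_f = 31.8 °C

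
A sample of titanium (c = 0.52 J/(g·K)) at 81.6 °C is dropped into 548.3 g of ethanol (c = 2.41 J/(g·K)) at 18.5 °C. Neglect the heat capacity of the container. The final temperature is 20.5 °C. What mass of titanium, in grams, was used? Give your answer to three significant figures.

q_gained = (548.3 × 2.41) × (20.5 − 18.5) = 2643 J
q_lost = m × 0.52 × (81.6 − 20.5) = 31.772 m
m = 2643 / 31.772 = 83.2 g

m = 83.2 g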